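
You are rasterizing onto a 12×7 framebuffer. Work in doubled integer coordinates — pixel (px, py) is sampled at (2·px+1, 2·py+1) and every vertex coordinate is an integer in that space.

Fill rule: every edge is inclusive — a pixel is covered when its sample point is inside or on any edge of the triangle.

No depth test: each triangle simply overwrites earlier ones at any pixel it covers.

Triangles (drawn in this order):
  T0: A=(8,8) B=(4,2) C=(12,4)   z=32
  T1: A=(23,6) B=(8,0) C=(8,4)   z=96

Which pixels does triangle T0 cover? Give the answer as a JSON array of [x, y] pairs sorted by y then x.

T0:
  2·area = 40
  edge (8, 8)→(4, 2): d=(-4,-6) inclusive
  edge (4, 2)→(12, 4): d=(8,2) inclusive
  edge (12, 4)→(8, 8): d=(-4,4) inclusive
    (7,0)@(15, 1): e=[70,-30,0] → .  [on edge]
    (2,1)@(5, 3): e=[2,6,32] → X
    (3,1)@(7, 3): e=[14,2,24] → X
    (4,1)@(9, 3): e=[26,-2,16] → .
    (6,1)@(13, 3): e=[50,-10,0] → .  [on edge]
    (2,2)@(5, 5): e=[-6,22,24] → .
    (3,2)@(7, 5): e=[6,18,16] → X
    (4,2)@(9, 5): e=[18,14,8] → X
    (5,2)@(11, 5): e=[30,10,0] → X  [on edge]
    (6,2)@(13, 5): e=[42,6,-8] → .
    (3,3)@(7, 7): e=[-2,34,8] → .
    (4,3)@(9, 7): e=[10,30,0] → X  [on edge]
    (3,4)@(7, 9): e=[-10,50,0] → .  [on edge]
    (2,5)@(5, 11): e=[-30,70,0] → .  [on edge]
    (1,6)@(3, 13): e=[-50,90,0] → .  [on edge]
  covered (6 px):
    . . . . . . . . . . . .
    . . X X . . . . . . . .
    . . . X X X . . . . . .
    . . . . X . . . . . . .
    . . . . . . . . . . . .
    . . . . . . . . . . . .
    . . . . . . . . . . . .
T1:
  2·area = 60  (B↔C swapped to make it positive)
  edge (23, 6)→(8, 4): d=(-15,-2) inclusive
  edge (8, 4)→(8, 0): d=(0,-4) inclusive
  edge (8, 0)→(23, 6): d=(15,6) inclusive
    (4,0)@(9, 1): e=[47,4,9] → X
    (5,0)@(11, 1): e=[51,12,-3] → .
    (4,1)@(9, 3): e=[17,4,39] → X
    (5,1)@(11, 3): e=[21,12,27] → X
    (6,1)@(13, 3): e=[25,20,15] → X
    (7,1)@(15, 3): e=[29,28,3] → X
    (8,1)@(17, 3): e=[33,36,-9] → .
    (4,2)@(9, 5): e=[-13,4,69] → .
    (5,2)@(11, 5): e=[-9,12,57] → .
    (6,2)@(13, 5): e=[-5,20,45] → .
    (7,2)@(15, 5): e=[-1,28,33] → .
    (8,2)@(17, 5): e=[3,36,21] → X
  covered (7 px):
    . . . . X . . . . . . .
    . . . . X X X X . . . .
    . . . . . . . . X X . .
    . . . . . . . . . . . .
    . . . . . . . . . . . .
    . . . . . . . . . . . .
    . . . . . . . . . . . .

Answer: [[2,1],[3,1],[3,2],[4,2],[5,2],[4,3]]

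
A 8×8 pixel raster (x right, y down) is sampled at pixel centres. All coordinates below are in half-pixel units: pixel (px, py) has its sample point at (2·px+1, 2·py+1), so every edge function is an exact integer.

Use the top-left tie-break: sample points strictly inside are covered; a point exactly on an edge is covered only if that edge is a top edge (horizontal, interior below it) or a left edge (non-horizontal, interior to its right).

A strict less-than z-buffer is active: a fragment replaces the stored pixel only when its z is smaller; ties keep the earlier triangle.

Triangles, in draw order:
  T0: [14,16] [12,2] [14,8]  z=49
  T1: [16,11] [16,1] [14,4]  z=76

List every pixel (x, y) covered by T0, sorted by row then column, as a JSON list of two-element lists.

T0:
  2·area = 16
  edge (14, 16)→(12, 2): d=(-2,-14) top-left  bias=+0
  edge (12, 2)→(14, 8): d=(2,6) right/bottom  bias=-1
  edge (14, 8)→(14, 16): d=(0,8) right/bottom  bias=-1
    (6,2)@(13, 5): e=[8,0,8] → ·  [on edge]
    (6,3)@(13, 7): e=[4,4,8] → █
    (7,3)@(15, 7): e=[32,-8,-8] → ·
    (6,4)@(13, 9): e=[0,8,8] → █  [on edge]
    (7,4)@(15, 9): e=[28,-4,-8] → ·
    (6,5)@(13, 11): e=[-4,12,8] → ·
    (7,5)@(15, 11): e=[24,0,-8] → ·  [on edge]
  covered (2 px):
    · · · · · · · ·
    · · · · · · · ·
    · · · · · · · ·
    · · · · · · █ ·
    · · · · · · █ ·
    · · · · · · · ·
    · · · · · · · ·
    · · · · · · · ·
T1:
  2·area = 20  (B↔C swapped to make it positive)
  edge (16, 11)→(14, 4): d=(-2,-7) top-left  bias=+0
  edge (14, 4)→(16, 1): d=(2,-3) top-left  bias=+0
  edge (16, 1)→(16, 11): d=(0,10) right/bottom  bias=-1
    (7,1)@(15, 3): e=[9,1,10] → █
    (7,2)@(15, 5): e=[5,5,10] → █
    (7,3)@(15, 7): e=[1,9,10] → █
    (7,4)@(15, 9): e=[-3,13,10] → ·
  covered (3 px):
    · · · · · · · ·
    · · · · · · · █
    · · · · · · · █
    · · · · · · · █
    · · · · · · · ·
    · · · · · · · ·
    · · · · · · · ·
    · · · · · · · ·

Answer: [[6,3],[6,4]]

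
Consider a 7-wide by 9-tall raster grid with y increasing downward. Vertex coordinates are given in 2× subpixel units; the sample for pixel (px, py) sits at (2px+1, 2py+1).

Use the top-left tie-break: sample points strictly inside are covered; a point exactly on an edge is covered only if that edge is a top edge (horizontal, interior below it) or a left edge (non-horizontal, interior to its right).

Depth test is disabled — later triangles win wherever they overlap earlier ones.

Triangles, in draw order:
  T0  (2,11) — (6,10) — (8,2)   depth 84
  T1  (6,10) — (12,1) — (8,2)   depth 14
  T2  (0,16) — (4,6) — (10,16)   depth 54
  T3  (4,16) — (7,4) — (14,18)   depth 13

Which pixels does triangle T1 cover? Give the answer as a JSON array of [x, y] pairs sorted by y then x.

T0:
  2·area = 30  (B↔C swapped to make it positive)
  edge (2, 11)→(8, 2): d=(6,-9) top-left  bias=+0
  edge (8, 2)→(6, 10): d=(-2,8) right/bottom  bias=-1
  edge (6, 10)→(2, 11): d=(-4,1) right/bottom  bias=-1
    (3,2)@(7, 5): e=[9,2,19] → X
    (4,2)@(9, 5): e=[27,-14,17] → .
    (2,3)@(5, 7): e=[3,14,13] → X
    (3,3)@(7, 7): e=[21,-2,11] → .
    (2,4)@(5, 9): e=[15,10,5] → X
    (3,4)@(7, 9): e=[33,-6,3] → .
    (2,5)@(5, 11): e=[27,6,-3] → .
  covered (3 px):
    . . . . . . .
    . . . . . . .
    . . . X . . .
    . . X . . . .
    . . X . . . .
    . . . . . . .
    . . . . . . .
    . . . . . . .
    . . . . . . .
T1:
  2·area = 30  (B↔C swapped to make it positive)
  edge (6, 10)→(8, 2): d=(2,-8) top-left  bias=+0
  edge (8, 2)→(12, 1): d=(4,-1) top-left  bias=+0
  edge (12, 1)→(6, 10): d=(-6,9) right/bottom  bias=-1
    (4,1)@(9, 3): e=[10,5,15] → X
    (5,1)@(11, 3): e=[26,7,-3] → .
    (4,2)@(9, 5): e=[14,13,3] → X
    (5,2)@(11, 5): e=[30,15,-15] → .
    (3,3)@(7, 7): e=[2,19,9] → X
    (4,3)@(9, 7): e=[18,21,-9] → .
    (3,4)@(7, 9): e=[6,27,-3] → .
  covered (3 px):
    . . . . . . .
    . . . . X . .
    . . . . X . .
    . . . X . . .
    . . . . . . .
    . . . . . . .
    . . . . . . .
    . . . . . . .
    . . . . . . .
T2:
  2·area = 100
  edge (0, 16)→(4, 6): d=(4,-10) top-left  bias=+0
  edge (4, 6)→(10, 16): d=(6,10) right/bottom  bias=-1
  edge (10, 16)→(0, 16): d=(-10,0) right/bottom  bias=-1
    (0,0)@(1, 1): e=[-50,0,150] → .  [on edge]
    (1,4)@(3, 9): e=[2,28,70] → X
    (2,4)@(5, 9): e=[22,8,70] → X
    (3,4)@(7, 9): e=[42,-12,70] → .
    (1,5)@(3, 11): e=[10,40,50] → X
    (3,5)@(7, 11): e=[50,0,50] → .  [on edge]
    (1,6)@(3, 13): e=[18,52,30] → X
    (3,6)@(7, 13): e=[58,12,30] → X
    (4,6)@(9, 13): e=[78,-8,30] → .
    (0,7)@(1, 15): e=[6,84,10] → X
    (4,7)@(9, 15): e=[86,4,10] → X
    (5,7)@(11, 15): e=[106,-16,10] → .
  covered (12 px):
    . . . . . . .
    . . . . . . .
    . . . . . . .
    . . . . . . .
    . X X . . . .
    . X X . . . .
    . X X X . . .
    X X X X X . .
    . . . . . . .
T3:
  2·area = 126
  edge (4, 16)→(7, 4): d=(3,-12) top-left  bias=+0
  edge (7, 4)→(14, 18): d=(7,14) right/bottom  bias=-1
  edge (14, 18)→(4, 16): d=(-10,-2) top-left  bias=+0
    (3,2)@(7, 5): e=[3,7,116] → X
    (4,2)@(9, 5): e=[27,-21,120] → .
    (3,3)@(7, 7): e=[9,21,96] → X
    (4,3)@(9, 7): e=[33,-7,100] → .
    (3,4)@(7, 9): e=[15,35,76] → X
    (4,4)@(9, 9): e=[39,7,80] → X
    (5,4)@(11, 9): e=[63,-21,84] → .
    (3,5)@(7, 11): e=[21,49,56] → X
    (5,5)@(11, 11): e=[69,-7,64] → .
    (2,6)@(5, 13): e=[3,91,32] → X
    (5,6)@(11, 13): e=[75,7,44] → X
    (6,6)@(13, 13): e=[99,-21,48] → .
    (4,8)@(9, 17): e=[63,63,0] → X  [on edge]
  covered (17 px):
    . . . . . . .
    . . . . . . .
    . . . X . . .
    . . . X . . .
    . . . X X . .
    . . . X X . .
    . . X X X X .
    . . X X X X .
    . . . . X X X

Answer: [[4,1],[4,2],[3,3]]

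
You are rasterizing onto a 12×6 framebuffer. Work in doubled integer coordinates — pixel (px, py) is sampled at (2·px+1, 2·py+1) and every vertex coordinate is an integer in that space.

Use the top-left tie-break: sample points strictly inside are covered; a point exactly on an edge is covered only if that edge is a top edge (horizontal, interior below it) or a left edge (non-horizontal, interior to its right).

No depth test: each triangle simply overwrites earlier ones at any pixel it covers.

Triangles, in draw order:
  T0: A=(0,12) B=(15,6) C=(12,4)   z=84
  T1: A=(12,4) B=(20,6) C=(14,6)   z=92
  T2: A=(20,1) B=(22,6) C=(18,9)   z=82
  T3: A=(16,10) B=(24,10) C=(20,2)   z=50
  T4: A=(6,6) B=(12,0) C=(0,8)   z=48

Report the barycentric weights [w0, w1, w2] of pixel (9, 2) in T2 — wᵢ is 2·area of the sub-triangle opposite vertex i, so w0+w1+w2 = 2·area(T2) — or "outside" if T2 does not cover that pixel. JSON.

T0:
  2·area = 48  (B↔C swapped to make it positive)
  edge (0, 12)→(12, 4): d=(12,-8) top-left  bias=+0
  edge (12, 4)→(15, 6): d=(3,2) right/bottom  bias=-1
  edge (15, 6)→(0, 12): d=(-15,6) right/bottom  bias=-1
    (5,2)@(11, 5): e=[4,5,39] → X
    (6,2)@(13, 5): e=[20,1,27] → X
    (7,2)@(15, 5): e=[36,-3,15] → .
    (4,3)@(9, 7): e=[12,15,21] → X
    (6,3)@(13, 7): e=[44,7,-3] → .
    (2,4)@(5, 9): e=[4,29,15] → X
    (3,4)@(7, 9): e=[20,25,3] → X
    (4,4)@(9, 9): e=[36,21,-9] → .
    (5,4)@(11, 9): e=[52,17,-21] → .
    (2,5)@(5, 11): e=[28,35,-15] → .
    (3,5)@(7, 11): e=[44,31,-27] → .
  covered (6 px):
    . . . . . . . . . . . .
    . . . . . . . . . . . .
    . . . . . X X . . . . .
    . . . . X X . . . . . .
    . . X X . . . . . . . .
    . . . . . . . . . . . .
T1:
  2·area = 12
  edge (12, 4)→(20, 6): d=(8,2) right/bottom  bias=-1
  edge (20, 6)→(14, 6): d=(-6,0) right/bottom  bias=-1
  edge (14, 6)→(12, 4): d=(-2,-2) top-left  bias=+0
    (4,0)@(9, 1): e=[-18,30,0] → .  [on edge]
    (5,1)@(11, 3): e=[-6,18,0] → .  [on edge]
    (6,2)@(13, 5): e=[6,6,0] → X  [on edge]
    (7,2)@(15, 5): e=[2,6,4] → X
    (8,2)@(17, 5): e=[-2,6,8] → .
    (6,3)@(13, 7): e=[22,-6,-4] → .
    (7,3)@(15, 7): e=[18,-6,0] → .  [on edge]
    (8,4)@(17, 9): e=[30,-18,0] → .  [on edge]
    (9,5)@(19, 11): e=[42,-30,0] → .  [on edge]
  covered (2 px):
    . . . . . . . . . . . .
    . . . . . . . . . . . .
    . . . . . . X X . . . .
    . . . . . . . . . . . .
    . . . . . . . . . . . .
    . . . . . . . . . . . .
T2:
  2·area = 26
  edge (20, 1)→(22, 6): d=(2,5) right/bottom  bias=-1
  edge (22, 6)→(18, 9): d=(-4,3) right/bottom  bias=-1
  edge (18, 9)→(20, 1): d=(2,-8) top-left  bias=+0
    (9,2)@(19, 5): e=[13,13,0] → X  [on edge]
    (10,2)@(21, 5): e=[3,7,16] → X
    (11,2)@(23, 5): e=[-7,1,32] → .
    (9,3)@(19, 7): e=[17,5,4] → X
    (10,3)@(21, 7): e=[7,-1,20] → .
    (9,4)@(19, 9): e=[21,-3,8] → .
  covered (3 px):
    . . . . . . . . . . . .
    . . . . . . . . . . . .
    . . . . . . . . . X X .
    . . . . . . . . . X . .
    . . . . . . . . . . . .
    . . . . . . . . . . . .
T3:
  2·area = 64  (B↔C swapped to make it positive)
  edge (16, 10)→(20, 2): d=(4,-8) top-left  bias=+0
  edge (20, 2)→(24, 10): d=(4,8) right/bottom  bias=-1
  edge (24, 10)→(16, 10): d=(-8,0) right/bottom  bias=-1
    (9,2)@(19, 5): e=[4,20,40] → X
    (10,2)@(21, 5): e=[20,4,40] → X
    (11,2)@(23, 5): e=[36,-12,40] → .
    (9,3)@(19, 7): e=[12,28,24] → X
    (11,3)@(23, 7): e=[44,-4,24] → .
    (8,4)@(17, 9): e=[4,52,8] → X
    (11,4)@(23, 9): e=[52,4,8] → X
    (8,5)@(17, 11): e=[12,60,-8] → .
    (9,5)@(19, 11): e=[28,44,-8] → .
    (10,5)@(21, 11): e=[44,28,-8] → .
    (11,5)@(23, 11): e=[60,12,-8] → .
  covered (8 px):
    . . . . . . . . . . . .
    . . . . . . . . . . . .
    . . . . . . . . . X X .
    . . . . . . . . . X X .
    . . . . . . . . X X X X
    . . . . . . . . . . . .
T4:
  2·area = 24  (B↔C swapped to make it positive)
  edge (6, 6)→(0, 8): d=(-6,2) right/bottom  bias=-1
  edge (0, 8)→(12, 0): d=(12,-8) top-left  bias=+0
  edge (12, 0)→(6, 6): d=(-6,6) right/bottom  bias=-1
    (5,0)@(11, 1): e=[20,4,0] → .  [on edge]
    (10,0)@(21, 1): e=[0,84,-60] → .  [on edge]
    (4,1)@(9, 3): e=[12,12,0] → .  [on edge]
    (7,1)@(15, 3): e=[0,60,-36] → .  [on edge]
    (2,2)@(5, 5): e=[8,4,12] → X
    (3,2)@(7, 5): e=[4,20,0] → .  [on edge]
    (4,2)@(9, 5): e=[0,36,-12] → .  [on edge]
    (1,3)@(3, 7): e=[0,12,12] → .  [on edge]
    (2,3)@(5, 7): e=[-4,28,0] → .  [on edge]
    (1,4)@(3, 9): e=[-12,36,0] → .  [on edge]
    (0,5)@(1, 11): e=[-20,44,0] → .  [on edge]
  covered (1 px):
    . . . . . . . . . . . .
    . . . . . . . . . . . .
    . . X . . . . . . . . .
    . . . . . . . . . . . .
    . . . . . . . . . . . .
    . . . . . . . . . . . .

Answer: [13,0,13]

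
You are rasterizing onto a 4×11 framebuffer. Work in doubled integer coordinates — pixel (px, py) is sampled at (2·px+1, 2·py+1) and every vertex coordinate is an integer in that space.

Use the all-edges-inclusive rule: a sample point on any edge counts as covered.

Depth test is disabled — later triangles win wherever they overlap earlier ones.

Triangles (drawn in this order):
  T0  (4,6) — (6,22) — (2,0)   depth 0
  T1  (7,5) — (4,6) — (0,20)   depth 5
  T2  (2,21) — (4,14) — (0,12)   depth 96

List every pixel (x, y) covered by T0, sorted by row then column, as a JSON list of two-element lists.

T0:
  2·area = 20
  edge (4, 6)→(6, 22): d=(2,16) inclusive
  edge (6, 22)→(2, 0): d=(-4,-22) inclusive
  edge (2, 0)→(4, 6): d=(2,6) inclusive
    (1,1)@(3, 3): e=[10,10,0] → #  [on edge]
    (2,1)@(5, 3): e=[-22,54,-12] → ·
    (1,2)@(3, 5): e=[14,2,4] → #
    (2,2)@(5, 5): e=[-18,46,-8] → ·
    (1,3)@(3, 7): e=[18,-6,8] → ·
    (2,4)@(5, 9): e=[-10,30,0] → ·  [on edge]
    (2,7)@(5, 15): e=[2,6,12] → #
    (3,7)@(7, 15): e=[-30,50,0] → ·  [on edge]
    (2,8)@(5, 17): e=[6,-2,16] → ·
  covered (3 px):
    · · · ·
    · # · ·
    · # · ·
    · · · ·
    · · · ·
    · · · ·
    · · · ·
    · · # ·
    · · · ·
    · · · ·
    · · · ·
T1:
  2·area = 38  (B↔C swapped to make it positive)
  edge (7, 5)→(0, 20): d=(-7,15) inclusive
  edge (0, 20)→(4, 6): d=(4,-14) inclusive
  edge (4, 6)→(7, 5): d=(3,-1) inclusive
    (3,2)@(7, 5): e=[0,38,0] → #  [on edge]
    (0,3)@(1, 7): e=[76,-38,0] → ·  [on edge]
    (2,3)@(5, 7): e=[16,18,4] → #
    (3,3)@(7, 7): e=[-14,46,6] → ·
    (2,4)@(5, 9): e=[2,26,10] → #
    (3,4)@(7, 9): e=[-28,54,12] → ·
    (1,5)@(3, 11): e=[18,6,14] → #
    (2,5)@(5, 11): e=[-12,34,16] → ·
    (1,6)@(3, 13): e=[4,14,20] → #
    (2,6)@(5, 13): e=[-26,42,22] → ·
    (1,7)@(3, 15): e=[-10,22,26] → ·
    (0,8)@(1, 17): e=[6,2,30] → #
  covered (6 px):
    · · · ·
    · · · ·
    · · · #
    · · # ·
    · · # ·
    · # · ·
    · # · ·
    · · · ·
    # · · ·
    · · · ·
    · · · ·
T2:
  2·area = 32  (B↔C swapped to make it positive)
  edge (2, 21)→(0, 12): d=(-2,-9) inclusive
  edge (0, 12)→(4, 14): d=(4,2) inclusive
  edge (4, 14)→(2, 21): d=(-2,7) inclusive
    (0,6)@(1, 13): e=[7,2,23] → #
    (1,6)@(3, 13): e=[25,-2,9] → ·
    (0,7)@(1, 15): e=[3,10,19] → #
    (1,7)@(3, 15): e=[21,6,5] → #
    (2,7)@(5, 15): e=[39,2,-9] → ·
    (0,8)@(1, 17): e=[-1,18,15] → ·
    (1,8)@(3, 17): e=[17,14,1] → #
    (2,8)@(5, 17): e=[35,10,-13] → ·
    (1,9)@(3, 19): e=[13,22,-3] → ·
  covered (4 px):
    · · · ·
    · · · ·
    · · · ·
    · · · ·
    · · · ·
    · · · ·
    # · · ·
    # # · ·
    · # · ·
    · · · ·
    · · · ·

Result: [[1,1],[1,2],[2,7]]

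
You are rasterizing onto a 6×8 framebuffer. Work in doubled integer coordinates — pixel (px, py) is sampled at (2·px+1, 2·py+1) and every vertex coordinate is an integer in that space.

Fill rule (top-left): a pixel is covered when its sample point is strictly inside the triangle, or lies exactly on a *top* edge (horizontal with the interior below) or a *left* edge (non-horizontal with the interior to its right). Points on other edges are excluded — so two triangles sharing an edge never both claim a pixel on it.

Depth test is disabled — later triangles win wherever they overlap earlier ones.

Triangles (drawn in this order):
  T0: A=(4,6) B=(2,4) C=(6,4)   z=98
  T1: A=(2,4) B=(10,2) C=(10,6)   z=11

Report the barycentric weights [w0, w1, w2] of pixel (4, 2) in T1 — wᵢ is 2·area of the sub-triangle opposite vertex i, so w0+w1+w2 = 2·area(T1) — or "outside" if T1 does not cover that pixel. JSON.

T0:
  2·area = 8
  edge (4, 6)→(2, 4): d=(-2,-2) top-left  bias=+0
  edge (2, 4)→(6, 4): d=(4,0) top-left  bias=+0
  edge (6, 4)→(4, 6): d=(-2,2) right/bottom  bias=-1
    (4,0)@(9, 1): e=[20,-12,0] → .  [on edge]
    (0,1)@(1, 3): e=[0,-4,12] → .  [on edge]
    (3,1)@(7, 3): e=[12,-4,0] → .  [on edge]
    (1,2)@(3, 5): e=[0,4,4] → X  [on edge]
    (2,2)@(5, 5): e=[4,4,0] → .  [on edge]
    (1,3)@(3, 7): e=[-4,12,0] → .  [on edge]
    (2,3)@(5, 7): e=[0,12,-4] → .  [on edge]
    (0,4)@(1, 9): e=[-12,20,0] → .  [on edge]
    (3,4)@(7, 9): e=[0,20,-12] → .  [on edge]
    (4,5)@(9, 11): e=[0,28,-20] → .  [on edge]
    (5,6)@(11, 13): e=[0,36,-28] → .  [on edge]
  covered (1 px):
    . . . . . .
    . . . . . .
    . X . . . .
    . . . . . .
    . . . . . .
    . . . . . .
    . . . . . .
    . . . . . .
T1:
  2·area = 32
  edge (2, 4)→(10, 2): d=(8,-2) top-left  bias=+0
  edge (10, 2)→(10, 6): d=(0,4) right/bottom  bias=-1
  edge (10, 6)→(2, 4): d=(-8,-2) top-left  bias=+0
    (3,1)@(7, 3): e=[2,12,18] → X
    (4,1)@(9, 3): e=[6,4,22] → X
    (5,1)@(11, 3): e=[10,-4,26] → .
    (3,2)@(7, 5): e=[18,12,2] → X
    (5,2)@(11, 5): e=[26,-4,10] → .
    (3,3)@(7, 7): e=[34,12,-14] → .
    (4,3)@(9, 7): e=[38,4,-10] → .
  covered (4 px):
    . . . . . .
    . . . X X .
    . . . X X .
    . . . . . .
    . . . . . .
    . . . . . .
    . . . . . .
    . . . . . .

Result: [4,6,22]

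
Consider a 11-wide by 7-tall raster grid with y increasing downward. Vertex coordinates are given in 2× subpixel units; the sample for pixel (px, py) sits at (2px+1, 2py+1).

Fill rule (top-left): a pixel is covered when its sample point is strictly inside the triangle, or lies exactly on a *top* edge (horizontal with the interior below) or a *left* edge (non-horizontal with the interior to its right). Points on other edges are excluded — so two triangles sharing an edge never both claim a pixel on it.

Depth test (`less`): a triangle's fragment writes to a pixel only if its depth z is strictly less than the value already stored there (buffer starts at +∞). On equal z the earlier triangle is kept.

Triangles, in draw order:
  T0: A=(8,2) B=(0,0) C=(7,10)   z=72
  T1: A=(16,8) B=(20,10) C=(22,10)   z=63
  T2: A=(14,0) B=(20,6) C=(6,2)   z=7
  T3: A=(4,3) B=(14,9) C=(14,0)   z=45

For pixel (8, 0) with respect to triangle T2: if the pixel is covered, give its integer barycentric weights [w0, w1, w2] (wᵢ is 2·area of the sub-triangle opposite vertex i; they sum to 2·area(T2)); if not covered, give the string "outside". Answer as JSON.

T0:
  2·area = 66  (B↔C swapped to make it positive)
  edge (8, 2)→(7, 10): d=(-1,8) right/bottom  bias=-1
  edge (7, 10)→(0, 0): d=(-7,-10) top-left  bias=+0
  edge (0, 0)→(8, 2): d=(8,2) right/bottom  bias=-1
    (0,0)@(1, 1): e=[57,3,6] → X
    (1,0)@(3, 1): e=[41,23,2] → X
    (2,0)@(5, 1): e=[25,43,-2] → .
    (0,1)@(1, 3): e=[55,-11,22] → .
    (1,1)@(3, 3): e=[39,9,18] → X
    (2,1)@(5, 3): e=[23,29,14] → X
    (3,1)@(7, 3): e=[7,49,10] → X
    (4,1)@(9, 3): e=[-9,69,6] → .
    (1,2)@(3, 5): e=[37,-5,34] → .
    (2,2)@(5, 5): e=[21,15,30] → X
    (4,2)@(9, 5): e=[-11,55,22] → .
    (2,3)@(5, 7): e=[19,1,46] → X
  covered (10 px):
    X X . . . . . . . . .
    . X X X . . . . . . .
    . . X X . . . . . . .
    . . X X . . . . . . .
    . . . X . . . . . . .
    . . . . . . . . . . .
    . . . . . . . . . . .
T1:
  2·area = 4  (B↔C swapped to make it positive)
  edge (16, 8)→(22, 10): d=(6,2) right/bottom  bias=-1
  edge (22, 10)→(20, 10): d=(-2,0) right/bottom  bias=-1
  edge (20, 10)→(16, 8): d=(-4,-2) top-left  bias=+0
    (0,1)@(1, 3): e=[0,14,-10] → .  [on edge]
    (3,2)@(7, 5): e=[0,10,-6] → .  [on edge]
    (6,3)@(13, 7): e=[0,6,-2] → .  [on edge]
    (9,4)@(19, 9): e=[0,2,2] → .  [on edge]
  covered (0 px):
    . . . . . . . . . . .
    . . . . . . . . . . .
    . . . . . . . . . . .
    . . . . . . . . . . .
    . . . . . . . . . . .
    . . . . . . . . . . .
    . . . . . . . . . . .
T2:
  2·area = 60
  edge (14, 0)→(20, 6): d=(6,6) right/bottom  bias=-1
  edge (20, 6)→(6, 2): d=(-14,-4) top-left  bias=+0
  edge (6, 2)→(14, 0): d=(8,-2) top-left  bias=+0
    (5,0)@(11, 1): e=[24,34,2] → X
    (6,0)@(13, 1): e=[12,42,6] → X
    (7,0)@(15, 1): e=[0,50,10] → .  [on edge]
    (5,1)@(11, 3): e=[36,6,18] → X
    (7,1)@(15, 3): e=[12,22,26] → X
    (8,1)@(17, 3): e=[0,30,30] → .  [on edge]
    (5,2)@(11, 5): e=[48,-22,34] → .
    (6,2)@(13, 5): e=[36,-14,38] → .
    (7,2)@(15, 5): e=[24,-6,42] → .
    (8,2)@(17, 5): e=[12,2,46] → X
    (9,2)@(19, 5): e=[0,10,50] → .  [on edge]
    (8,3)@(17, 7): e=[24,-26,62] → .
    (10,3)@(21, 7): e=[0,-10,70] → .  [on edge]
  covered (6 px):
    . . . . . X X . . . .
    . . . . . X X X . . .
    . . . . . . . . X . .
    . . . . . . . . . . .
    . . . . . . . . . . .
    . . . . . . . . . . .
    . . . . . . . . . . .
T3:
  2·area = 90  (B↔C swapped to make it positive)
  edge (4, 3)→(14, 0): d=(10,-3) top-left  bias=+0
  edge (14, 0)→(14, 9): d=(0,9) right/bottom  bias=-1
  edge (14, 9)→(4, 3): d=(-10,-6) top-left  bias=+0
    (5,0)@(11, 1): e=[1,27,62] → X
    (6,0)@(13, 1): e=[7,9,74] → X
    (7,0)@(15, 1): e=[13,-9,86] → .
    (2,1)@(5, 3): e=[3,81,6] → X
    (3,1)@(7, 3): e=[9,63,18] → X
    (4,1)@(9, 3): e=[15,45,30] → X
    (7,1)@(15, 3): e=[33,-9,66] → .
    (2,2)@(5, 5): e=[23,81,-14] → .
    (3,2)@(7, 5): e=[29,63,-2] → .
    (4,2)@(9, 5): e=[35,45,10] → X
    (7,2)@(15, 5): e=[53,-9,46] → .
    (4,3)@(9, 7): e=[55,45,-10] → .
  covered (12 px):
    . . . . . X X . . . .
    . . X X X X X . . . .
    . . . . X X X . . . .
    . . . . . X X . . . .
    . . . . . . . . . . .
    . . . . . . . . . . .
    . . . . . . . . . . .

Result: "outside"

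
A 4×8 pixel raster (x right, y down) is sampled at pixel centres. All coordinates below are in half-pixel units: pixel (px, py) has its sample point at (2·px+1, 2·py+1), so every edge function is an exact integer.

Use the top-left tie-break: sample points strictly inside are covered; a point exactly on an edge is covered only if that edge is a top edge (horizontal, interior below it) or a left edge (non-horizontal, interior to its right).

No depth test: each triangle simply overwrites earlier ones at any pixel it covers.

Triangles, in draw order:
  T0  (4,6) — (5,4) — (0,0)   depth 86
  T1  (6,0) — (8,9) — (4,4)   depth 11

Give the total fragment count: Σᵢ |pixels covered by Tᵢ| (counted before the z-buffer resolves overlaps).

T0:
  2·area = 14  (B↔C swapped to make it positive)
  edge (4, 6)→(0, 0): d=(-4,-6) top-left  bias=+0
  edge (0, 0)→(5, 4): d=(5,4) right/bottom  bias=-1
  edge (5, 4)→(4, 6): d=(-1,2) right/bottom  bias=-1
    (0,0)@(1, 1): e=[2,1,11] → X
    (1,0)@(3, 1): e=[14,-7,7] → .
    (0,1)@(1, 3): e=[-6,11,9] → .
    (1,1)@(3, 3): e=[6,3,5] → X
    (2,1)@(5, 3): e=[18,-5,1] → .
    (1,2)@(3, 5): e=[-2,13,3] → .
  covered (2 px):
    X . . .
    . X . .
    . . . .
    . . . .
    . . . .
    . . . .
    . . . .
    . . . .
T1:
  2·area = 26
  edge (6, 0)→(8, 9): d=(2,9) right/bottom  bias=-1
  edge (8, 9)→(4, 4): d=(-4,-5) top-left  bias=+0
  edge (4, 4)→(6, 0): d=(2,-4) top-left  bias=+0
    (2,1)@(5, 3): e=[15,9,2] → X
    (3,1)@(7, 3): e=[-3,19,10] → .
    (2,2)@(5, 5): e=[19,1,6] → X
    (3,2)@(7, 5): e=[1,11,14] → X
    (2,3)@(5, 7): e=[23,-7,10] → .
    (3,3)@(7, 7): e=[5,3,18] → X
    (3,4)@(7, 9): e=[9,-5,22] → .
  covered (4 px):
    . . . .
    . . X .
    . . X X
    . . . X
    . . . .
    . . . .
    . . . .
    . . . .

Final: 6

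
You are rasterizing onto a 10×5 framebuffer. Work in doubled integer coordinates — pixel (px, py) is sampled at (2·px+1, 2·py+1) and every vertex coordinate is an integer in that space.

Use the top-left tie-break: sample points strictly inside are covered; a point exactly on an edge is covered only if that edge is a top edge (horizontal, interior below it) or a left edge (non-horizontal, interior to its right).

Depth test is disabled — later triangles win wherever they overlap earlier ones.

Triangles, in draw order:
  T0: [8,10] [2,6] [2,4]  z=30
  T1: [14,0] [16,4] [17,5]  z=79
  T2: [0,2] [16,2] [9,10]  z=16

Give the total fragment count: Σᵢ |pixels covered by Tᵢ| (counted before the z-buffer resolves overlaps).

T0:
  2·area = 12
  edge (8, 10)→(2, 6): d=(-6,-4) top-left  bias=+0
  edge (2, 6)→(2, 4): d=(0,-2) top-left  bias=+0
  edge (2, 4)→(8, 10): d=(6,6) right/bottom  bias=-1
    (0,1)@(1, 3): e=[14,-2,0] → .  [on edge]
    (1,2)@(3, 5): e=[10,2,0] → .  [on edge]
    (2,3)@(5, 7): e=[6,6,0] → .  [on edge]
    (3,4)@(7, 9): e=[2,10,0] → .  [on edge]
  covered (0 px):
    . . . . . . . . . .
    . . . . . . . . . .
    . . . . . . . . . .
    . . . . . . . . . .
    . . . . . . . . . .
T1:
  2·area = 2  (B↔C swapped to make it positive)
  edge (14, 0)→(17, 5): d=(3,5) right/bottom  bias=-1
  edge (17, 5)→(16, 4): d=(-1,-1) top-left  bias=+0
  edge (16, 4)→(14, 0): d=(-2,-4) top-left  bias=+0
    (6,0)@(13, 1): e=[8,0,-6] → .  [on edge]
    (7,1)@(15, 3): e=[4,0,-2] → .  [on edge]
    (8,2)@(17, 5): e=[0,0,2] → .  [on edge]
    (9,3)@(19, 7): e=[-4,0,6] → .  [on edge]
  covered (0 px):
    . . . . . . . . . .
    . . . . . . . . . .
    . . . . . . . . . .
    . . . . . . . . . .
    . . . . . . . . . .
T2:
  2·area = 128
  edge (0, 2)→(16, 2): d=(16,0) top-left  bias=+0
  edge (16, 2)→(9, 10): d=(-7,8) right/bottom  bias=-1
  edge (9, 10)→(0, 2): d=(-9,-8) top-left  bias=+0
    (1,1)@(3, 3): e=[16,97,15] → X
    (2,1)@(5, 3): e=[16,81,31] → X
    (3,1)@(7, 3): e=[16,65,47] → X
    (4,1)@(9, 3): e=[16,49,63] → X
    (5,1)@(11, 3): e=[16,33,79] → X
    (6,1)@(13, 3): e=[16,17,95] → X
    (7,1)@(15, 3): e=[16,1,111] → X
    (8,1)@(17, 3): e=[16,-15,127] → .
    (1,2)@(3, 5): e=[48,83,-3] → .
    (2,2)@(5, 5): e=[48,67,13] → X
    (7,2)@(15, 5): e=[48,-13,93] → .
    (2,3)@(5, 7): e=[80,53,-5] → .
  covered (16 px):
    . . . . . . . . . .
    . X X X X X X X . .
    . . X X X X X . . .
    . . . X X X . . . .
    . . . . X . . . . .

Answer: 16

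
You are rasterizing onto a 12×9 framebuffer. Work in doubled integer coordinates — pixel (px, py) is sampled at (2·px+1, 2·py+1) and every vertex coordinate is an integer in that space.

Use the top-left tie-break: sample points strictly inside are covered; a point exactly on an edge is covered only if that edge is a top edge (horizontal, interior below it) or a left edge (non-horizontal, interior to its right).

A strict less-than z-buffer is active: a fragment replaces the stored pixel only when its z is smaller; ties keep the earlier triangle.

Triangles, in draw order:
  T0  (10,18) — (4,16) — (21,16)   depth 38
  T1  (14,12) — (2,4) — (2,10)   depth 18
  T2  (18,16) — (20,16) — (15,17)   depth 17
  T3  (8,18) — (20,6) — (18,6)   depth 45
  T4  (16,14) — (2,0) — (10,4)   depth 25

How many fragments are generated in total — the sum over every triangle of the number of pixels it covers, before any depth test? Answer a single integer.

T0:
  2·area = 34
  edge (10, 18)→(4, 16): d=(-6,-2) top-left  bias=+0
  edge (4, 16)→(21, 16): d=(17,0) top-left  bias=+0
  edge (21, 16)→(10, 18): d=(-11,2) right/bottom  bias=-1
    (0,7)@(1, 15): e=[0,-17,51] → .  [on edge]
    (3,8)@(7, 17): e=[0,17,17] → X  [on edge]
    (4,8)@(9, 17): e=[4,17,13] → X
    (5,8)@(11, 17): e=[8,17,9] → X
    (6,8)@(13, 17): e=[12,17,5] → X
    (7,8)@(15, 17): e=[16,17,1] → X
    (8,8)@(17, 17): e=[20,17,-3] → .
  covered (5 px):
    . . . . . . . . . . . .
    . . . . . . . . . . . .
    . . . . . . . . . . . .
    . . . . . . . . . . . .
    . . . . . . . . . . . .
    . . . . . . . . . . . .
    . . . . . . . . . . . .
    . . . . . . . . . . . .
    . . . X X X X X . . . .
T1:
  2·area = 72  (B↔C swapped to make it positive)
  edge (14, 12)→(2, 10): d=(-12,-2) top-left  bias=+0
  edge (2, 10)→(2, 4): d=(0,-6) top-left  bias=+0
  edge (2, 4)→(14, 12): d=(12,8) right/bottom  bias=-1
    (1,2)@(3, 5): e=[62,6,4] → X
    (2,2)@(5, 5): e=[66,18,-12] → .
    (1,3)@(3, 7): e=[38,6,28] → X
    (2,3)@(5, 7): e=[42,18,12] → X
    (3,3)@(7, 7): e=[46,30,-4] → .
    (1,4)@(3, 9): e=[14,6,52] → X
    (3,4)@(7, 9): e=[22,30,20] → X
    (4,4)@(9, 9): e=[26,42,4] → X
    (5,4)@(11, 9): e=[30,54,-12] → .
    (1,5)@(3, 11): e=[-10,6,76] → .
    (2,5)@(5, 11): e=[-6,18,60] → .
    (3,5)@(7, 11): e=[-2,30,44] → .
  covered (9 px):
    . . . . . . . . . . . .
    . . . . . . . . . . . .
    . X . . . . . . . . . .
    . X X . . . . . . . . .
    . X X X X . . . . . . .
    . . . . X X . . . . . .
    . . . . . . . . . . . .
    . . . . . . . . . . . .
    . . . . . . . . . . . .
T2:
  2·area = 2
  edge (18, 16)→(20, 16): d=(2,0) top-left  bias=+0
  edge (20, 16)→(15, 17): d=(-5,1) right/bottom  bias=-1
  edge (15, 17)→(18, 16): d=(3,-1) top-left  bias=+0
    (10,7)@(21, 15): e=[-2,4,0] → .  [on edge]
    (7,8)@(15, 17): e=[2,0,0] → .  [on edge]
  covered (0 px):
    . . . . . . . . . . . .
    . . . . . . . . . . . .
    . . . . . . . . . . . .
    . . . . . . . . . . . .
    . . . . . . . . . . . .
    . . . . . . . . . . . .
    . . . . . . . . . . . .
    . . . . . . . . . . . .
    . . . . . . . . . . . .
T3:
  2·area = 24  (B↔C swapped to make it positive)
  edge (8, 18)→(18, 6): d=(10,-12) top-left  bias=+0
  edge (18, 6)→(20, 6): d=(2,0) top-left  bias=+0
  edge (20, 6)→(8, 18): d=(-12,12) right/bottom  bias=-1
    (11,1)@(23, 3): e=[30,-6,0] → .  [on edge]
    (10,2)@(21, 5): e=[26,-2,0] → .  [on edge]
    (9,3)@(19, 7): e=[22,2,0] → .  [on edge]
    (8,4)@(17, 9): e=[18,6,0] → .  [on edge]
    (7,5)@(15, 11): e=[14,10,0] → .  [on edge]
    (6,6)@(13, 13): e=[10,14,0] → .  [on edge]
    (5,7)@(11, 15): e=[6,18,0] → .  [on edge]
    (4,8)@(9, 17): e=[2,22,0] → .  [on edge]
  covered (0 px):
    . . . . . . . . . . . .
    . . . . . . . . . . . .
    . . . . . . . . . . . .
    . . . . . . . . . . . .
    . . . . . . . . . . . .
    . . . . . . . . . . . .
    . . . . . . . . . . . .
    . . . . . . . . . . . .
    . . . . . . . . . . . .
T4:
  2·area = 56
  edge (16, 14)→(2, 0): d=(-14,-14) top-left  bias=+0
  edge (2, 0)→(10, 4): d=(8,4) right/bottom  bias=-1
  edge (10, 4)→(16, 14): d=(6,10) right/bottom  bias=-1
    (1,0)@(3, 1): e=[0,4,52] → X  [on edge]
    (2,0)@(5, 1): e=[28,-4,32] → .
    (1,1)@(3, 3): e=[-28,20,64] → .
    (2,1)@(5, 3): e=[0,12,44] → X  [on edge]
    (3,1)@(7, 3): e=[28,4,24] → X
    (4,1)@(9, 3): e=[56,-4,4] → .
    (2,2)@(5, 5): e=[-28,28,56] → .
    (3,2)@(7, 5): e=[0,20,36] → X  [on edge]
    (4,2)@(9, 5): e=[28,12,16] → X
    (5,2)@(11, 5): e=[56,4,-4] → .
    (3,3)@(7, 7): e=[-28,36,48] → .
    (4,3)@(9, 7): e=[0,28,28] → X  [on edge]
    (5,4)@(11, 9): e=[0,36,20] → X  [on edge]
    (6,4)@(13, 9): e=[28,28,0] → .  [on edge]
    (6,5)@(13, 11): e=[0,44,12] → X  [on edge]
    (7,6)@(15, 13): e=[0,52,4] → X  [on edge]
    (8,7)@(17, 15): e=[0,60,-4] → .  [on edge]
    (9,8)@(19, 17): e=[0,68,-12] → .  [on edge]
  covered (10 px):
    . X . . . . . . . . . .
    . . X X . . . . . . . .
    . . . X X . . . . . . .
    . . . . X X . . . . . .
    . . . . . X . . . . . .
    . . . . . . X . . . . .
    . . . . . . . X . . . .
    . . . . . . . . . . . .
    . . . . . . . . . . . .

Result: 24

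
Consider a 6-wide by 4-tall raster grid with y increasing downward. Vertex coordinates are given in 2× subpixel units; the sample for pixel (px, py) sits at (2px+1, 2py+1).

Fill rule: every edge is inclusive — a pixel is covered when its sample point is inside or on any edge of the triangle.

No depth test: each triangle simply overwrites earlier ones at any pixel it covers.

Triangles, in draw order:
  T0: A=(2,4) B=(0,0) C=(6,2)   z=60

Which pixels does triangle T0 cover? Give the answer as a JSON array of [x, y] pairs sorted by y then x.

T0:
  2·area = 20
  edge (2, 4)→(0, 0): d=(-2,-4) inclusive
  edge (0, 0)→(6, 2): d=(6,2) inclusive
  edge (6, 2)→(2, 4): d=(-4,2) inclusive
    (0,0)@(1, 1): e=[2,4,14] → █
    (1,0)@(3, 1): e=[10,0,10] → █  [on edge]
    (2,0)@(5, 1): e=[18,-4,6] → ·
    (0,1)@(1, 3): e=[-2,16,6] → ·
    (1,1)@(3, 3): e=[6,12,2] → █
    (2,1)@(5, 3): e=[14,8,-2] → ·
    (4,1)@(9, 3): e=[30,0,-10] → ·  [on edge]
    (1,2)@(3, 5): e=[2,24,-6] → ·
  covered (3 px):
    █ █ · · · ·
    · █ · · · ·
    · · · · · ·
    · · · · · ·

Final: [[0,0],[1,0],[1,1]]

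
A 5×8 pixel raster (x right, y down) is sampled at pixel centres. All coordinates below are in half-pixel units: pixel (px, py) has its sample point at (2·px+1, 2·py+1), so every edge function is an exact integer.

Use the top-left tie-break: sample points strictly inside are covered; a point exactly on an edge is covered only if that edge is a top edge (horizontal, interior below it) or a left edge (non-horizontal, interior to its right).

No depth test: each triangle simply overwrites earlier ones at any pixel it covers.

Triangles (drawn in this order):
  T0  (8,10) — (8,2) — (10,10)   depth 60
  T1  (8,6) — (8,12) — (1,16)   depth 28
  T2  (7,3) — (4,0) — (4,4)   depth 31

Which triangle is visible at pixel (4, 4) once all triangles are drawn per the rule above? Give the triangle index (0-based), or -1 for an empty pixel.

T0:
  2·area = 16
  edge (8, 10)→(8, 2): d=(0,-8) top-left  bias=+0
  edge (8, 2)→(10, 10): d=(2,8) right/bottom  bias=-1
  edge (10, 10)→(8, 10): d=(-2,0) right/bottom  bias=-1
    (4,3)@(9, 7): e=[8,2,6] → X
    (4,4)@(9, 9): e=[8,6,2] → X
    (4,5)@(9, 11): e=[8,10,-2] → .
  covered (2 px):
    . . . . .
    . . . . .
    . . . . .
    . . . . X
    . . . . X
    . . . . .
    . . . . .
    . . . . .
T1:
  2·area = 42
  edge (8, 6)→(8, 12): d=(0,6) right/bottom  bias=-1
  edge (8, 12)→(1, 16): d=(-7,4) right/bottom  bias=-1
  edge (1, 16)→(8, 6): d=(7,-10) top-left  bias=+0
    (3,4)@(7, 9): e=[6,25,11] → X
    (4,4)@(9, 9): e=[-6,17,31] → .
    (2,5)@(5, 11): e=[18,19,5] → X
    (4,5)@(9, 11): e=[-6,3,45] → .
    (2,6)@(5, 13): e=[18,5,19] → X
    (3,6)@(7, 13): e=[6,-3,39] → .
    (2,7)@(5, 15): e=[18,-9,33] → .
  covered (4 px):
    . . . . .
    . . . . .
    . . . . .
    . . . . .
    . . . X .
    . . X X .
    . . X . .
    . . . . .
T2:
  2·area = 12  (B↔C swapped to make it positive)
  edge (7, 3)→(4, 4): d=(-3,1) right/bottom  bias=-1
  edge (4, 4)→(4, 0): d=(0,-4) top-left  bias=+0
  edge (4, 0)→(7, 3): d=(3,3) right/bottom  bias=-1
    (2,0)@(5, 1): e=[8,4,0] → .  [on edge]
    (2,1)@(5, 3): e=[2,4,6] → X
    (3,1)@(7, 3): e=[0,12,0] → .  [on edge]
    (0,2)@(1, 5): e=[0,-12,24] → .  [on edge]
    (2,2)@(5, 5): e=[-4,4,12] → .
    (4,2)@(9, 5): e=[-8,20,0] → .  [on edge]
  covered (1 px):
    . . . . .
    . . X . .
    . . . . .
    . . . . .
    . . . . .
    . . . . .
    . . . . .
    . . . . .

Z-buffer (winner per pixel, '.' = empty):
  . . . . .
  . . 2 . .
  . . . . .
  . . . . 0
  . . . 1 0
  . . 1 1 .
  . . 1 . .
  . . . . .

Answer: 0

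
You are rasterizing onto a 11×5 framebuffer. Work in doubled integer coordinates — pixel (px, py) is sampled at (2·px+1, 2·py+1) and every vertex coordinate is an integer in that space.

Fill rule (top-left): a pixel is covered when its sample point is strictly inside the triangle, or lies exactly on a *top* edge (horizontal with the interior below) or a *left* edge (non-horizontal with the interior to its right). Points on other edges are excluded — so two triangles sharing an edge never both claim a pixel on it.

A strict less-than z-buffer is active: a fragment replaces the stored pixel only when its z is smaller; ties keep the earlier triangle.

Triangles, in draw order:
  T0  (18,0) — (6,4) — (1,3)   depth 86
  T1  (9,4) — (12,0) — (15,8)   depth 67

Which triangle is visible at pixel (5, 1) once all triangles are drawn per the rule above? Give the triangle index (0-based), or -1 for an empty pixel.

T0:
  2·area = 32
  edge (18, 0)→(6, 4): d=(-12,4) right/bottom  bias=-1
  edge (6, 4)→(1, 3): d=(-5,-1) top-left  bias=+0
  edge (1, 3)→(18, 0): d=(17,-3) top-left  bias=+0
    (6,0)@(13, 1): e=[8,22,2] → X
    (7,0)@(15, 1): e=[0,24,8] → .  [on edge]
    (0,1)@(1, 3): e=[32,0,0] → X  [on edge]
    (1,1)@(3, 3): e=[24,2,6] → X
    (2,1)@(5, 3): e=[16,4,12] → X
    (3,1)@(7, 3): e=[8,6,18] → X
    (4,1)@(9, 3): e=[0,8,24] → .  [on edge]
    (6,1)@(13, 3): e=[-16,12,36] → .
    (0,2)@(1, 5): e=[8,-10,34] → .
    (1,2)@(3, 5): e=[0,-8,40] → .  [on edge]
    (2,2)@(5, 5): e=[-8,-6,46] → .
    (3,2)@(7, 5): e=[-16,-4,52] → .
    (5,2)@(11, 5): e=[-32,0,64] → .  [on edge]
    (10,3)@(21, 7): e=[-96,0,128] → .  [on edge]
  covered (5 px):
    . . . . . . X . . . .
    X X X X . . . . . . .
    . . . . . . . . . . .
    . . . . . . . . . . .
    . . . . . . . . . . .
T1:
  2·area = 36
  edge (9, 4)→(12, 0): d=(3,-4) top-left  bias=+0
  edge (12, 0)→(15, 8): d=(3,8) right/bottom  bias=-1
  edge (15, 8)→(9, 4): d=(-6,-4) top-left  bias=+0
    (5,1)@(11, 3): e=[5,17,14] → X
    (6,1)@(13, 3): e=[13,1,22] → X
    (7,1)@(15, 3): e=[21,-15,30] → .
    (5,2)@(11, 5): e=[11,23,2] → X
    (7,2)@(15, 5): e=[27,-9,18] → .
    (5,3)@(11, 7): e=[17,29,-10] → .
    (6,3)@(13, 7): e=[25,13,-2] → .
  covered (4 px):
    . . . . . . . . . . .
    . . . . . X X . . . .
    . . . . . X X . . . .
    . . . . . . . . . . .
    . . . . . . . . . . .

Z-buffer (winner per pixel, '.' = empty):
  . . . . . . 0 . . . .
  0 0 0 0 . 1 1 . . . .
  . . . . . 1 1 . . . .
  . . . . . . . . . . .
  . . . . . . . . . . .

Final: 1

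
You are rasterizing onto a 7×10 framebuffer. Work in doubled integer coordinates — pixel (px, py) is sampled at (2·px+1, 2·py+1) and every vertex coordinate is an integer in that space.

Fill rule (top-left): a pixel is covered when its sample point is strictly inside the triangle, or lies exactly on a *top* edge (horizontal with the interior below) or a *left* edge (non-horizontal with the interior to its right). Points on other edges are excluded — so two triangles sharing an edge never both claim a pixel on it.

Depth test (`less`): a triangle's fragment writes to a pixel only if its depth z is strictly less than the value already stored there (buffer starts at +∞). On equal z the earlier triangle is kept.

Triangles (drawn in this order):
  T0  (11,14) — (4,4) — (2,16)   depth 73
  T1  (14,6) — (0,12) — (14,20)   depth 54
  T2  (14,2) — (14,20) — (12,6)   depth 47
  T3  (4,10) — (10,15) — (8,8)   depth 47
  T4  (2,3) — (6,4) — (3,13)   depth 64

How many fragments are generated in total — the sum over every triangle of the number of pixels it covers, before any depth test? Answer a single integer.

T0:
  2·area = 104  (B↔C swapped to make it positive)
  edge (11, 14)→(2, 16): d=(-9,2) right/bottom  bias=-1
  edge (2, 16)→(4, 4): d=(2,-12) top-left  bias=+0
  edge (4, 4)→(11, 14): d=(7,10) right/bottom  bias=-1
    (2,3)@(5, 7): e=[75,18,11] → #
    (3,3)@(7, 7): e=[71,42,-9] → ·
    (2,4)@(5, 9): e=[57,22,25] → #
    (3,4)@(7, 9): e=[53,46,5] → #
    (4,4)@(9, 9): e=[49,70,-15] → ·
    (1,5)@(3, 11): e=[43,2,59] → #
    (4,5)@(9, 11): e=[31,74,-1] → ·
    (1,6)@(3, 13): e=[25,6,73] → #
    (4,6)@(9, 13): e=[13,78,13] → #
    (5,6)@(11, 13): e=[9,102,-7] → ·
    (1,7)@(3, 15): e=[7,10,87] → #
    (3,7)@(7, 15): e=[-1,58,47] → ·
  covered (12 px):
    · · · · · · ·
    · · · · · · ·
    · · · · · · ·
    · · # · · · ·
    · · # # · · ·
    · # # # · · ·
    · # # # # · ·
    · # # · · · ·
    · · · · · · ·
    · · · · · · ·
T1:
  2·area = 196  (B↔C swapped to make it positive)
  edge (14, 6)→(14, 20): d=(0,14) right/bottom  bias=-1
  edge (14, 20)→(0, 12): d=(-14,-8) top-left  bias=+0
  edge (0, 12)→(14, 6): d=(14,-6) top-left  bias=+0
    (6,3)@(13, 7): e=[14,174,8] → #
    (3,4)@(7, 9): e=[98,98,0] → #  [on edge]
    (4,4)@(9, 9): e=[70,114,12] → #
    (5,4)@(11, 9): e=[42,130,24] → #
    (1,5)@(3, 11): e=[154,38,4] → #
    (2,5)@(5, 11): e=[126,54,16] → #
    (1,6)@(3, 13): e=[154,10,32] → #
    (1,7)@(3, 15): e=[154,-18,60] → ·
    (2,7)@(5, 15): e=[126,-2,72] → ·
    (3,7)@(7, 15): e=[98,14,84] → #
    (3,8)@(7, 17): e=[98,-14,112] → ·
    (4,8)@(9, 17): e=[70,2,124] → #
  covered (25 px):
    · · · · · · ·
    · · · · · · ·
    · · · · · · ·
    · · · · · · #
    · · · # # # #
    · # # # # # #
    · # # # # # #
    · · · # # # #
    · · · · # # #
    · · · · · · #
T2:
  2·area = 36
  edge (14, 2)→(14, 20): d=(0,18) right/bottom  bias=-1
  edge (14, 20)→(12, 6): d=(-2,-14) top-left  bias=+0
  edge (12, 6)→(14, 2): d=(2,-4) top-left  bias=+0
    (6,2)@(13, 5): e=[18,16,2] → #
    (6,3)@(13, 7): e=[18,12,6] → #
    (6,4)@(13, 9): e=[18,8,10] → #
    (6,5)@(13, 11): e=[18,4,14] → #
    (6,6)@(13, 13): e=[18,0,18] → #  [on edge]
    (6,7)@(13, 15): e=[18,-4,22] → ·
  covered (5 px):
    · · · · · · ·
    · · · · · · ·
    · · · · · · #
    · · · · · · #
    · · · · · · #
    · · · · · · #
    · · · · · · #
    · · · · · · ·
    · · · · · · ·
    · · · · · · ·
T3:
  2·area = 32  (B↔C swapped to make it positive)
  edge (4, 10)→(8, 8): d=(4,-2) top-left  bias=+0
  edge (8, 8)→(10, 15): d=(2,7) right/bottom  bias=-1
  edge (10, 15)→(4, 10): d=(-6,-5) top-left  bias=+0
    (3,4)@(7, 9): e=[2,9,21] → #
    (4,4)@(9, 9): e=[6,-5,31] → ·
    (3,5)@(7, 11): e=[10,13,9] → #
    (4,5)@(9, 11): e=[14,-1,19] → ·
    (3,6)@(7, 13): e=[18,17,-3] → ·
    (4,6)@(9, 13): e=[22,3,7] → #
    (5,6)@(11, 13): e=[26,-11,17] → ·
    (4,7)@(9, 15): e=[30,7,-5] → ·
  covered (3 px):
    · · · · · · ·
    · · · · · · ·
    · · · · · · ·
    · · · · · · ·
    · · · # · · ·
    · · · # · · ·
    · · · · # · ·
    · · · · · · ·
    · · · · · · ·
    · · · · · · ·
T4:
  2·area = 39
  edge (2, 3)→(6, 4): d=(4,1) right/bottom  bias=-1
  edge (6, 4)→(3, 13): d=(-3,9) right/bottom  bias=-1
  edge (3, 13)→(2, 3): d=(-1,-10) top-left  bias=+0
    (3,0)@(7, 1): e=[-13,0,52] → ·  [on edge]
    (1,2)@(3, 5): e=[7,24,8] → #
    (2,2)@(5, 5): e=[5,6,28] → #
    (3,2)@(7, 5): e=[3,-12,48] → ·
    (1,3)@(3, 7): e=[15,18,6] → #
    (2,3)@(5, 7): e=[13,0,26] → ·  [on edge]
    (1,4)@(3, 9): e=[23,12,4] → #
    (2,4)@(5, 9): e=[21,-6,24] → ·
    (1,5)@(3, 11): e=[31,6,2] → #
    (2,5)@(5, 11): e=[29,-12,22] → ·
    (1,6)@(3, 13): e=[39,0,0] → ·  [on edge]
    (0,9)@(1, 19): e=[65,0,-26] → ·  [on edge]
  covered (5 px):
    · · · · · · ·
    · · · · · · ·
    · # # · · · ·
    · # · · · · ·
    · # · · · · ·
    · # · · · · ·
    · · · · · · ·
    · · · · · · ·
    · · · · · · ·
    · · · · · · ·

Answer: 50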